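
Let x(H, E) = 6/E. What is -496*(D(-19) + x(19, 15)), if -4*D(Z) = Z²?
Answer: 222828/5 ≈ 44566.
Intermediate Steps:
D(Z) = -Z²/4
-496*(D(-19) + x(19, 15)) = -496*(-¼*(-19)² + 6/15) = -496*(-¼*361 + 6*(1/15)) = -496*(-361/4 + ⅖) = -496*(-1797/20) = 222828/5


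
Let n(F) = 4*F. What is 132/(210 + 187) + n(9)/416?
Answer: 17301/41288 ≈ 0.41903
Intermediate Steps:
132/(210 + 187) + n(9)/416 = 132/(210 + 187) + (4*9)/416 = 132/397 + 36*(1/416) = 132*(1/397) + 9/104 = 132/397 + 9/104 = 17301/41288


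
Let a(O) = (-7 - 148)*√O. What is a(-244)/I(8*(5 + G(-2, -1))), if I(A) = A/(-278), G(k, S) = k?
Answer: 21545*I*√61/6 ≈ 28045.0*I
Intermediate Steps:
a(O) = -155*√O
I(A) = -A/278 (I(A) = A*(-1/278) = -A/278)
a(-244)/I(8*(5 + G(-2, -1))) = (-310*I*√61)/((-4*(5 - 2)/139)) = (-310*I*√61)/((-4*3/139)) = (-310*I*√61)/((-1/278*24)) = (-310*I*√61)/(-12/139) = -310*I*√61*(-139/12) = 21545*I*√61/6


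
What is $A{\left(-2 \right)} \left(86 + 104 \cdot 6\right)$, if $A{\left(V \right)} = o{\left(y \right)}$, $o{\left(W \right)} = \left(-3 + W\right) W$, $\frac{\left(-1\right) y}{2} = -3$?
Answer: $12780$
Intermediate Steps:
$y = 6$ ($y = \left(-2\right) \left(-3\right) = 6$)
$o{\left(W \right)} = W \left(-3 + W\right)$
$A{\left(V \right)} = 18$ ($A{\left(V \right)} = 6 \left(-3 + 6\right) = 6 \cdot 3 = 18$)
$A{\left(-2 \right)} \left(86 + 104 \cdot 6\right) = 18 \left(86 + 104 \cdot 6\right) = 18 \left(86 + 624\right) = 18 \cdot 710 = 12780$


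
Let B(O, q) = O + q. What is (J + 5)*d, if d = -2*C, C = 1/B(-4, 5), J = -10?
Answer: 10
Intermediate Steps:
C = 1 (C = 1/(-4 + 5) = 1/1 = 1)
d = -2 (d = -2*1 = -2)
(J + 5)*d = (-10 + 5)*(-2) = -5*(-2) = 10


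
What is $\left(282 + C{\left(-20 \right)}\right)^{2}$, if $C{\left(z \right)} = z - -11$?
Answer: $74529$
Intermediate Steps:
$C{\left(z \right)} = 11 + z$ ($C{\left(z \right)} = z + 11 = 11 + z$)
$\left(282 + C{\left(-20 \right)}\right)^{2} = \left(282 + \left(11 - 20\right)\right)^{2} = \left(282 - 9\right)^{2} = 273^{2} = 74529$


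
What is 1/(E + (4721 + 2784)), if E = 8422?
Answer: 1/15927 ≈ 6.2787e-5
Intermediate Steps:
1/(E + (4721 + 2784)) = 1/(8422 + (4721 + 2784)) = 1/(8422 + 7505) = 1/15927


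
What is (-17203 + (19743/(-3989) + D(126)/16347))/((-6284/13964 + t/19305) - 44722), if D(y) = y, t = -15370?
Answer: 5041495913159014452/13102790989952082407 ≈ 0.38477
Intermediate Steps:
(-17203 + (19743/(-3989) + D(126)/16347))/((-6284/13964 + t/19305) - 44722) = (-17203 + (19743/(-3989) + 126/16347))/((-6284/13964 - 15370/19305) - 44722) = (-17203 + (19743*(-1/3989) + 126*(1/16347)))/((-6284*1/13964 - 15370*1/19305) - 44722) = (-17203 + (-19743/3989 + 42/5449))/((-1571/3491 - 3074/3861) - 44722) = (-17203 - 107412069/21736061)/(-16796965/13478751 - 44722) = -374032869452/(21736061*(-602813499187/13478751)) = -374032869452/21736061*(-13478751/602813499187) = 5041495913159014452/13102790989952082407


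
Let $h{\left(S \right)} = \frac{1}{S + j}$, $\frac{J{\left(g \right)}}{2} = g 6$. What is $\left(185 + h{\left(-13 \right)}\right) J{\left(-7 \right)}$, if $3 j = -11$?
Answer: $- \frac{388374}{25} \approx -15535.0$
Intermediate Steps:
$j = - \frac{11}{3}$ ($j = \frac{1}{3} \left(-11\right) = - \frac{11}{3} \approx -3.6667$)
$J{\left(g \right)} = 12 g$ ($J{\left(g \right)} = 2 g 6 = 2 \cdot 6 g = 12 g$)
$h{\left(S \right)} = \frac{1}{- \frac{11}{3} + S}$ ($h{\left(S \right)} = \frac{1}{S - \frac{11}{3}} = \frac{1}{- \frac{11}{3} + S}$)
$\left(185 + h{\left(-13 \right)}\right) J{\left(-7 \right)} = \left(185 + \frac{3}{-11 + 3 \left(-13\right)}\right) 12 \left(-7\right) = \left(185 + \frac{3}{-11 - 39}\right) \left(-84\right) = \left(185 + \frac{3}{-50}\right) \left(-84\right) = \left(185 + 3 \left(- \frac{1}{50}\right)\right) \left(-84\right) = \left(185 - \frac{3}{50}\right) \left(-84\right) = \frac{9247}{50} \left(-84\right) = - \frac{388374}{25}$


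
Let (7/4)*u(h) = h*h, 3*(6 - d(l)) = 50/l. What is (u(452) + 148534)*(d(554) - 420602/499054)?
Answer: 1974208233219464/1451498559 ≈ 1.3601e+6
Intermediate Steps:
d(l) = 6 - 50/(3*l)
u(h) = 4*h²/7 (u(h) = 4*(h*h)/7 = 4*h²/7)
(u(452) + 148534)*(d(554) - 420602/499054) = ((4/7)*452² + 148534)*((6 - 50/3/554) - 420602/499054) = ((4/7)*204304 + 148534)*((6 - 50/3*1/554) - 420602*1/499054) = (817216/7 + 148534)*((6 - 25/831) - 210301/249527) = 1856954*(4961/831 - 210301/249527)/7 = (1856954/7)*(1063143316/207356937) = 1974208233219464/1451498559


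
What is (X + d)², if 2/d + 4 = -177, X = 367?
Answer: 4412280625/32761 ≈ 1.3468e+5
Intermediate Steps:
d = -2/181 (d = 2/(-4 - 177) = 2/(-181) = 2*(-1/181) = -2/181 ≈ -0.011050)
(X + d)² = (367 - 2/181)² = (66425/181)² = 4412280625/32761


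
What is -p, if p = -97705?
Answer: 97705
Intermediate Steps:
-p = -1*(-97705) = 97705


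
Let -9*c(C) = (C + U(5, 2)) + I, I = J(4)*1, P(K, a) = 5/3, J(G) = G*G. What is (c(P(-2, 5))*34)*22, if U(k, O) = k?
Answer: -50864/27 ≈ -1883.9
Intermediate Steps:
J(G) = G²
P(K, a) = 5/3 (P(K, a) = 5*(⅓) = 5/3)
I = 16 (I = 4²*1 = 16*1 = 16)
c(C) = -7/3 - C/9 (c(C) = -((C + 5) + 16)/9 = -((5 + C) + 16)/9 = -(21 + C)/9 = -7/3 - C/9)
(c(P(-2, 5))*34)*22 = ((-7/3 - ⅑*5/3)*34)*22 = ((-7/3 - 5/27)*34)*22 = -68/27*34*22 = -2312/27*22 = -50864/27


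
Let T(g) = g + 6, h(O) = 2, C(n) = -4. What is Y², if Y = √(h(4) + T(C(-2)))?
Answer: 4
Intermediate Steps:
T(g) = 6 + g
Y = 2 (Y = √(2 + (6 - 4)) = √(2 + 2) = √4 = 2)
Y² = 2² = 4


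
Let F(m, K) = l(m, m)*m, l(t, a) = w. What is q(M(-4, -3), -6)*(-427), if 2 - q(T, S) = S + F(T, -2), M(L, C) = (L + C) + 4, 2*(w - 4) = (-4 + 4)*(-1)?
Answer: -8540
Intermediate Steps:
w = 4 (w = 4 + ((-4 + 4)*(-1))/2 = 4 + (0*(-1))/2 = 4 + (½)*0 = 4 + 0 = 4)
l(t, a) = 4
M(L, C) = 4 + C + L (M(L, C) = (C + L) + 4 = 4 + C + L)
F(m, K) = 4*m
q(T, S) = 2 - S - 4*T (q(T, S) = 2 - (S + 4*T) = 2 + (-S - 4*T) = 2 - S - 4*T)
q(M(-4, -3), -6)*(-427) = (2 - 1*(-6) - 4*(4 - 3 - 4))*(-427) = (2 + 6 - 4*(-3))*(-427) = (2 + 6 + 12)*(-427) = 20*(-427) = -8540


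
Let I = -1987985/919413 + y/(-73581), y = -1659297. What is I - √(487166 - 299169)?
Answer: 459767102792/22550442651 - √187997 ≈ -413.20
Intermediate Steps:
I = 459767102792/22550442651 (I = -1987985/919413 - 1659297/(-73581) = -1987985*1/919413 - 1659297*(-1/73581) = -1987985/919413 + 553099/24527 = 459767102792/22550442651 ≈ 20.388)
I - √(487166 - 299169) = 459767102792/22550442651 - √(487166 - 299169) = 459767102792/22550442651 - √187997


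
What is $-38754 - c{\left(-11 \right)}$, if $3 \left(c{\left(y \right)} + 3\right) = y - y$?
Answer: $-38751$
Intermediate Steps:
$c{\left(y \right)} = -3$ ($c{\left(y \right)} = -3 + \frac{y - y}{3} = -3 + \frac{1}{3} \cdot 0 = -3 + 0 = -3$)
$-38754 - c{\left(-11 \right)} = -38754 - -3 = -38754 + 3 = -38751$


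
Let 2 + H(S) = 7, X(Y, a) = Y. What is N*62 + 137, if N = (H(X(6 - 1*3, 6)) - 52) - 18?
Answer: -3893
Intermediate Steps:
H(S) = 5 (H(S) = -2 + 7 = 5)
N = -65 (N = (5 - 52) - 18 = -47 - 18 = -65)
N*62 + 137 = -65*62 + 137 = -4030 + 137 = -3893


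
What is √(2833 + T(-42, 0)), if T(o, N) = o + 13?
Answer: 2*√701 ≈ 52.953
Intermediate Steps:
T(o, N) = 13 + o
√(2833 + T(-42, 0)) = √(2833 + (13 - 42)) = √(2833 - 29) = √2804 = 2*√701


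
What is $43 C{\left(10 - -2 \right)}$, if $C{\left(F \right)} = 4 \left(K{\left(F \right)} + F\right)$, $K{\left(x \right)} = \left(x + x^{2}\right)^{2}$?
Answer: $4187856$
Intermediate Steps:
$C{\left(F \right)} = 4 F + 4 F^{2} \left(1 + F\right)^{2}$ ($C{\left(F \right)} = 4 \left(F^{2} \left(1 + F\right)^{2} + F\right) = 4 \left(F + F^{2} \left(1 + F\right)^{2}\right) = 4 F + 4 F^{2} \left(1 + F\right)^{2}$)
$43 C{\left(10 - -2 \right)} = 43 \cdot 4 \left(10 - -2\right) \left(1 + \left(10 - -2\right) \left(1 + \left(10 - -2\right)\right)^{2}\right) = 43 \cdot 4 \left(10 + 2\right) \left(1 + \left(10 + 2\right) \left(1 + \left(10 + 2\right)\right)^{2}\right) = 43 \cdot 4 \cdot 12 \left(1 + 12 \left(1 + 12\right)^{2}\right) = 43 \cdot 4 \cdot 12 \left(1 + 12 \cdot 13^{2}\right) = 43 \cdot 4 \cdot 12 \left(1 + 12 \cdot 169\right) = 43 \cdot 4 \cdot 12 \left(1 + 2028\right) = 43 \cdot 4 \cdot 12 \cdot 2029 = 43 \cdot 97392 = 4187856$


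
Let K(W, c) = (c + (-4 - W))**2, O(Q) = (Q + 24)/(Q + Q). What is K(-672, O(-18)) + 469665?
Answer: 32963989/36 ≈ 9.1567e+5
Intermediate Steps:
O(Q) = (24 + Q)/(2*Q) (O(Q) = (24 + Q)/((2*Q)) = (24 + Q)*(1/(2*Q)) = (24 + Q)/(2*Q))
K(W, c) = (-4 + c - W)**2
K(-672, O(-18)) + 469665 = (4 - 672 - (24 - 18)/(2*(-18)))**2 + 469665 = (4 - 672 - (-1)*6/(2*18))**2 + 469665 = (4 - 672 - 1*(-1/6))**2 + 469665 = (4 - 672 + 1/6)**2 + 469665 = (-4007/6)**2 + 469665 = 16056049/36 + 469665 = 32963989/36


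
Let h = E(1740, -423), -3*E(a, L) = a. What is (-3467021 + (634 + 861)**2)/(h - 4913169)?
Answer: 1231996/4913749 ≈ 0.25072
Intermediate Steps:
E(a, L) = -a/3
h = -580 (h = -1/3*1740 = -580)
(-3467021 + (634 + 861)**2)/(h - 4913169) = (-3467021 + (634 + 861)**2)/(-580 - 4913169) = (-3467021 + 1495**2)/(-4913749) = (-3467021 + 2235025)*(-1/4913749) = -1231996*(-1/4913749) = 1231996/4913749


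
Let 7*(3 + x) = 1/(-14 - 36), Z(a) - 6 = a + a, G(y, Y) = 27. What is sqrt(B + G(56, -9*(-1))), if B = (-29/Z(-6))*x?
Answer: sqrt(550641)/210 ≈ 3.5336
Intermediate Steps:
Z(a) = 6 + 2*a (Z(a) = 6 + (a + a) = 6 + 2*a)
x = -1051/350 (x = -3 + 1/(7*(-14 - 36)) = -3 + (1/7)/(-50) = -3 + (1/7)*(-1/50) = -3 - 1/350 = -1051/350 ≈ -3.0029)
B = -30479/2100 (B = -29/(6 + 2*(-6))*(-1051/350) = -29/(6 - 12)*(-1051/350) = -29/(-6)*(-1051/350) = -29*(-1/6)*(-1051/350) = (29/6)*(-1051/350) = -30479/2100 ≈ -14.514)
sqrt(B + G(56, -9*(-1))) = sqrt(-30479/2100 + 27) = sqrt(26221/2100) = sqrt(550641)/210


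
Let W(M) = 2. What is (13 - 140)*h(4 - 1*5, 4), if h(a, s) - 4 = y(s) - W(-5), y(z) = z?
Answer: -762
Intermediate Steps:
h(a, s) = 2 + s (h(a, s) = 4 + (s - 1*2) = 4 + (s - 2) = 4 + (-2 + s) = 2 + s)
(13 - 140)*h(4 - 1*5, 4) = (13 - 140)*(2 + 4) = -127*6 = -762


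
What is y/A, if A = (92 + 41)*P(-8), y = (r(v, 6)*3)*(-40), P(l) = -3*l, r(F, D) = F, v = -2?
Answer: 10/133 ≈ 0.075188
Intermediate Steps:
y = 240 (y = -2*3*(-40) = -6*(-40) = 240)
A = 3192 (A = (92 + 41)*(-3*(-8)) = 133*24 = 3192)
y/A = 240/3192 = 240*(1/3192) = 10/133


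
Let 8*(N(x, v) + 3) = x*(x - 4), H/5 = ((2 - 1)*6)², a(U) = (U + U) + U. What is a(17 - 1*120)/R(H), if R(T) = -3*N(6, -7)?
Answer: -206/3 ≈ -68.667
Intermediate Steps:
a(U) = 3*U (a(U) = 2*U + U = 3*U)
H = 180 (H = 5*((2 - 1)*6)² = 5*(1*6)² = 5*6² = 5*36 = 180)
N(x, v) = -3 + x*(-4 + x)/8 (N(x, v) = -3 + (x*(x - 4))/8 = -3 + (x*(-4 + x))/8 = -3 + x*(-4 + x)/8)
R(T) = 9/2 (R(T) = -3*(-3 - ½*6 + (⅛)*6²) = -3*(-3 - 3 + (⅛)*36) = -3*(-3 - 3 + 9/2) = -3*(-3/2) = 9/2)
a(17 - 1*120)/R(H) = (3*(17 - 1*120))/(9/2) = (3*(17 - 120))*(2/9) = (3*(-103))*(2/9) = -309*2/9 = -206/3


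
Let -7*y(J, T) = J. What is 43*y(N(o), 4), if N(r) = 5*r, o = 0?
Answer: 0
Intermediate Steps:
y(J, T) = -J/7
43*y(N(o), 4) = 43*(-5*0/7) = 43*(-⅐*0) = 43*0 = 0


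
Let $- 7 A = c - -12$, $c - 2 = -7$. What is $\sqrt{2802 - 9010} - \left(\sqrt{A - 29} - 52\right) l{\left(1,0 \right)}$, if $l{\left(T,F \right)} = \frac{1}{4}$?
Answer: $13 + 8 i \sqrt{97} - \frac{i \sqrt{30}}{4} \approx 13.0 + 77.422 i$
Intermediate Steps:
$c = -5$ ($c = 2 - 7 = -5$)
$A = -1$ ($A = - \frac{-5 - -12}{7} = - \frac{-5 + 12}{7} = \left(- \frac{1}{7}\right) 7 = -1$)
$l{\left(T,F \right)} = \frac{1}{4}$
$\sqrt{2802 - 9010} - \left(\sqrt{A - 29} - 52\right) l{\left(1,0 \right)} = \sqrt{2802 - 9010} - \left(\sqrt{-1 - 29} - 52\right) \frac{1}{4} = \sqrt{-6208} - \left(\sqrt{-30} - 52\right) \frac{1}{4} = 8 i \sqrt{97} - \left(i \sqrt{30} - 52\right) \frac{1}{4} = 8 i \sqrt{97} - \left(-52 + i \sqrt{30}\right) \frac{1}{4} = 8 i \sqrt{97} - \left(-13 + \frac{i \sqrt{30}}{4}\right) = 8 i \sqrt{97} + \left(13 - \frac{i \sqrt{30}}{4}\right) = 13 + 8 i \sqrt{97} - \frac{i \sqrt{30}}{4}$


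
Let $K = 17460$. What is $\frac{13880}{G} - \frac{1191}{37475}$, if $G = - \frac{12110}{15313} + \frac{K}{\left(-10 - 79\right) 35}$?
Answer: $- \frac{2481165885860233}{1143315893425} \approx -2170.1$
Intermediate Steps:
$G = - \frac{61017526}{9539999}$ ($G = - \frac{12110}{15313} + \frac{17460}{\left(-10 - 79\right) 35} = \left(-12110\right) \frac{1}{15313} + \frac{17460}{\left(-89\right) 35} = - \frac{12110}{15313} + \frac{17460}{-3115} = - \frac{12110}{15313} + 17460 \left(- \frac{1}{3115}\right) = - \frac{12110}{15313} - \frac{3492}{623} = - \frac{61017526}{9539999} \approx -6.396$)
$\frac{13880}{G} - \frac{1191}{37475} = \frac{13880}{- \frac{61017526}{9539999}} - \frac{1191}{37475} = 13880 \left(- \frac{9539999}{61017526}\right) - \frac{1191}{37475} = - \frac{66207593060}{30508763} - \frac{1191}{37475} = - \frac{2481165885860233}{1143315893425}$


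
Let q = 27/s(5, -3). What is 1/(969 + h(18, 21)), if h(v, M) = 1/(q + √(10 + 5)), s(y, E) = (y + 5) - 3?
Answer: 1125/1053487 - 49*√15/5267435 ≈ 0.0010319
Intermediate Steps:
s(y, E) = 2 + y (s(y, E) = (5 + y) - 3 = 2 + y)
q = 27/7 (q = 27/(2 + 5) = 27/7 ≈ 3.8571)
h(v, M) = 1/(27/7 + √15) (h(v, M) = 1/(27/7 + √(10 + 5)) = 1/(27/7 + √15))
1/(969 + h(18, 21)) = 1/(969 + (-63/2 + 49*√15/6)) = 1/(1875/2 + 49*√15/6)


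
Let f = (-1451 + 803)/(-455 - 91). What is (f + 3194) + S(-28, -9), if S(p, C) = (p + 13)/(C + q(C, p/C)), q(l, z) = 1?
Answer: 2327461/728 ≈ 3197.1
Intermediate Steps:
f = 108/91 (f = -648/(-546) = -648*(-1/546) = 108/91 ≈ 1.1868)
S(p, C) = (13 + p)/(1 + C) (S(p, C) = (p + 13)/(C + 1) = (13 + p)/(1 + C))
(f + 3194) + S(-28, -9) = (108/91 + 3194) + (13 - 28)/(1 - 9) = 290762/91 - 15/(-8) = 290762/91 - ⅛*(-15) = 290762/91 + 15/8 = 2327461/728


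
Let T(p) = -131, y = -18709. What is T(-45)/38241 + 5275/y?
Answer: -204172154/715450869 ≈ -0.28538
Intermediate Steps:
T(-45)/38241 + 5275/y = -131/38241 + 5275/(-18709) = -131*1/38241 + 5275*(-1/18709) = -131/38241 - 5275/18709 = -204172154/715450869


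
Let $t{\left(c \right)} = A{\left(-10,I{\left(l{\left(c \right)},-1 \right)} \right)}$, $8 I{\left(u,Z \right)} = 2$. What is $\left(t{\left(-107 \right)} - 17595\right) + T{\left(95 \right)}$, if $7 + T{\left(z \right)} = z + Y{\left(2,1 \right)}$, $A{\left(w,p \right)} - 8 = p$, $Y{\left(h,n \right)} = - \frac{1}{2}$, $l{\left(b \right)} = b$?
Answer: $- \frac{69997}{4} \approx -17499.0$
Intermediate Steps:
$I{\left(u,Z \right)} = \frac{1}{4}$ ($I{\left(u,Z \right)} = \frac{1}{8} \cdot 2 = \frac{1}{4}$)
$Y{\left(h,n \right)} = - \frac{1}{2}$ ($Y{\left(h,n \right)} = \left(-1\right) \frac{1}{2} = - \frac{1}{2}$)
$A{\left(w,p \right)} = 8 + p$
$t{\left(c \right)} = \frac{33}{4}$ ($t{\left(c \right)} = 8 + \frac{1}{4} = \frac{33}{4}$)
$T{\left(z \right)} = - \frac{15}{2} + z$ ($T{\left(z \right)} = -7 + \left(z - \frac{1}{2}\right) = -7 + \left(- \frac{1}{2} + z\right) = - \frac{15}{2} + z$)
$\left(t{\left(-107 \right)} - 17595\right) + T{\left(95 \right)} = \left(\frac{33}{4} - 17595\right) + \left(- \frac{15}{2} + 95\right) = - \frac{70347}{4} + \frac{175}{2} = - \frac{69997}{4}$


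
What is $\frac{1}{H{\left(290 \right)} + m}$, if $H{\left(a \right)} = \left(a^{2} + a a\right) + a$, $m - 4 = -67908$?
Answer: $\frac{1}{100586} \approx 9.9417 \cdot 10^{-6}$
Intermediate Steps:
$m = -67904$ ($m = 4 - 67908 = -67904$)
$H{\left(a \right)} = a + 2 a^{2}$ ($H{\left(a \right)} = \left(a^{2} + a^{2}\right) + a = 2 a^{2} + a = a + 2 a^{2}$)
$\frac{1}{H{\left(290 \right)} + m} = \frac{1}{290 \left(1 + 2 \cdot 290\right) - 67904} = \frac{1}{290 \left(1 + 580\right) - 67904} = \frac{1}{290 \cdot 581 - 67904} = \frac{1}{168490 - 67904} = \frac{1}{100586}$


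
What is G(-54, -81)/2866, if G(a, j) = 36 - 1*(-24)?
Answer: 30/1433 ≈ 0.020935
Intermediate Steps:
G(a, j) = 60 (G(a, j) = 36 + 24 = 60)
G(-54, -81)/2866 = 60/2866 = 60*(1/2866) = 30/1433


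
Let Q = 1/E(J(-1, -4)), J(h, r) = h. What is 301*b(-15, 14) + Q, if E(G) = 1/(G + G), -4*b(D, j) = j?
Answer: -2111/2 ≈ -1055.5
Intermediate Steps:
b(D, j) = -j/4
E(G) = 1/(2*G)
Q = -2 (Q = 1/((½)/(-1)) = 1/((½)*(-1)) = 1/(-½) = -2)
301*b(-15, 14) + Q = 301*(-¼*14) - 2 = 301*(-7/2) - 2 = -2107/2 - 2 = -2111/2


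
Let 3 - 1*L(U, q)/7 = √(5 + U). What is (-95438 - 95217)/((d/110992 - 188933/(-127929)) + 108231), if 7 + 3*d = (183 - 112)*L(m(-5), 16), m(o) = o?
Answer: -96683163054180/54885833776927 ≈ -1.7615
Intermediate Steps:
L(U, q) = 21 - 7*√(5 + U)
d = 1484/3 (d = -7/3 + ((183 - 112)*(21 - 7*√(5 - 5)))/3 = -7/3 + (71*(21 - 7*√0))/3 = -7/3 + (71*(21 - 7*0))/3 = -7/3 + (71*(21 + 0))/3 = -7/3 + (71*21)/3 = -7/3 + (⅓)*1491 = -7/3 + 497 = 1484/3 ≈ 494.67)
(-95438 - 95217)/((d/110992 - 188933/(-127929)) + 108231) = (-95438 - 95217)/(((1484/3)/110992 - 188933/(-127929)) + 108231) = -190655/(((1484/3)*(1/110992) - 188933*(-1/127929)) + 108231) = -190655/((53/11892 + 188933/127929) + 108231) = -190655/(751190491/507110556 + 108231) = -190655/54885833776927/507110556 = -190655*507110556/54885833776927 = -96683163054180/54885833776927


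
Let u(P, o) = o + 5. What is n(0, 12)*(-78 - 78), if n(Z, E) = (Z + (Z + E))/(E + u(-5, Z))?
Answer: -1872/17 ≈ -110.12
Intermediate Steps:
u(P, o) = 5 + o
n(Z, E) = (E + 2*Z)/(5 + E + Z) (n(Z, E) = (Z + (Z + E))/(E + (5 + Z)) = (Z + (E + Z))/(5 + E + Z) = (E + 2*Z)/(5 + E + Z))
n(0, 12)*(-78 - 78) = ((12 + 2*0)/(5 + 12 + 0))*(-78 - 78) = ((12 + 0)/17)*(-156) = ((1/17)*12)*(-156) = (12/17)*(-156) = -1872/17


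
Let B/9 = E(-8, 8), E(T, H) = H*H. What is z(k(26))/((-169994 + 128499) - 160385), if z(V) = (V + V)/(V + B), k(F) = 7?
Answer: -1/8406860 ≈ -1.1895e-7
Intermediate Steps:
E(T, H) = H²
B = 576 (B = 9*8² = 9*64 = 576)
z(V) = 2*V/(576 + V) (z(V) = (V + V)/(V + 576) = (2*V)/(576 + V) = 2*V/(576 + V))
z(k(26))/((-169994 + 128499) - 160385) = (2*7/(576 + 7))/((-169994 + 128499) - 160385) = (2*7/583)/(-41495 - 160385) = (2*7*(1/583))/(-201880) = (14/583)*(-1/201880) = -1/8406860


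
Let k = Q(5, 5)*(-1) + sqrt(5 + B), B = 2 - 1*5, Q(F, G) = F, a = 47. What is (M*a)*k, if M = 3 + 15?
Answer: -4230 + 846*sqrt(2) ≈ -3033.6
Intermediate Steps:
M = 18
B = -3 (B = 2 - 5 = -3)
k = -5 + sqrt(2) (k = 5*(-1) + sqrt(5 - 3) = -5 + sqrt(2) ≈ -3.5858)
(M*a)*k = (18*47)*(-5 + sqrt(2)) = 846*(-5 + sqrt(2)) = -4230 + 846*sqrt(2)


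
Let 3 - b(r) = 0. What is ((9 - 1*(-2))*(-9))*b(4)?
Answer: -297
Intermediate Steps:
b(r) = 3 (b(r) = 3 - 1*0 = 3 + 0 = 3)
((9 - 1*(-2))*(-9))*b(4) = ((9 - 1*(-2))*(-9))*3 = ((9 + 2)*(-9))*3 = (11*(-9))*3 = -99*3 = -297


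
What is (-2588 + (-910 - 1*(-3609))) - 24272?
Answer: -24161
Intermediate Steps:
(-2588 + (-910 - 1*(-3609))) - 24272 = (-2588 + (-910 + 3609)) - 24272 = (-2588 + 2699) - 24272 = 111 - 24272 = -24161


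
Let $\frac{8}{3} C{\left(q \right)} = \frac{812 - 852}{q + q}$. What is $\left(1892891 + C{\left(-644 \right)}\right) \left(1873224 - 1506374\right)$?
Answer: $\frac{19443397893425}{28} \approx 6.9441 \cdot 10^{11}$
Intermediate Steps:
$C{\left(q \right)} = - \frac{15}{2 q}$ ($C{\left(q \right)} = \frac{3 \frac{812 - 852}{q + q}}{8} = \frac{3 \left(- \frac{40}{2 q}\right)}{8} = \frac{3 \left(- 40 \frac{1}{2 q}\right)}{8} = \frac{3 \left(- \frac{20}{q}\right)}{8} = - \frac{15}{2 q}$)
$\left(1892891 + C{\left(-644 \right)}\right) \left(1873224 - 1506374\right) = \left(1892891 - \frac{15}{2 \left(-644\right)}\right) \left(1873224 - 1506374\right) = \left(1892891 - - \frac{15}{1288}\right) 366850 = \left(1892891 + \frac{15}{1288}\right) 366850 = \frac{2438043623}{1288} \cdot 366850 = \frac{19443397893425}{28}$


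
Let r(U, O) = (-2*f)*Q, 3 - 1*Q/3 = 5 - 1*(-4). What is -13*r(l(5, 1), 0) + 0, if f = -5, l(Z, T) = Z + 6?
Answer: 2340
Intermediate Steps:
l(Z, T) = 6 + Z
Q = -18 (Q = 9 - 3*(5 - 1*(-4)) = 9 - 3*(5 + 4) = 9 - 3*9 = 9 - 27 = -18)
r(U, O) = -180 (r(U, O) = -2*(-5)*(-18) = 10*(-18) = -180)
-13*r(l(5, 1), 0) + 0 = -13*(-180) + 0 = 2340 + 0 = 2340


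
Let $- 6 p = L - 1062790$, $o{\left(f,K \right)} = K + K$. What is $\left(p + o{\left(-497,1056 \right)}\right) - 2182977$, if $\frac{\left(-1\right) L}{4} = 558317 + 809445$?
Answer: $-1091892$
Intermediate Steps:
$o{\left(f,K \right)} = 2 K$
$L = -5471048$ ($L = - 4 \left(558317 + 809445\right) = \left(-4\right) 1367762 = -5471048$)
$p = 1088973$ ($p = - \frac{-5471048 - 1062790}{6} = \left(- \frac{1}{6}\right) \left(-6533838\right) = 1088973$)
$\left(p + o{\left(-497,1056 \right)}\right) - 2182977 = \left(1088973 + 2 \cdot 1056\right) - 2182977 = \left(1088973 + 2112\right) - 2182977 = 1091085 - 2182977 = -1091892$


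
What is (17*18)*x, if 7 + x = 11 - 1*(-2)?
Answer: 1836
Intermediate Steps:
x = 6 (x = -7 + (11 - 1*(-2)) = -7 + (11 + 2) = -7 + 13 = 6)
(17*18)*x = (17*18)*6 = 306*6 = 1836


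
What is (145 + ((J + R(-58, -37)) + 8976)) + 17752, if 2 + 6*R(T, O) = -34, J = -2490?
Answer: 24377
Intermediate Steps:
R(T, O) = -6 (R(T, O) = -1/3 + (1/6)*(-34) = -1/3 - 17/3 = -6)
(145 + ((J + R(-58, -37)) + 8976)) + 17752 = (145 + ((-2490 - 6) + 8976)) + 17752 = (145 + (-2496 + 8976)) + 17752 = (145 + 6480) + 17752 = 6625 + 17752 = 24377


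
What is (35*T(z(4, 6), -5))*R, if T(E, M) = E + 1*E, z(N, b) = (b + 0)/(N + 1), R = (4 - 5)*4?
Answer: -336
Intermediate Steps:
R = -4 (R = -1*4 = -4)
z(N, b) = b/(1 + N)
T(E, M) = 2*E (T(E, M) = E + E = 2*E)
(35*T(z(4, 6), -5))*R = (35*(2*(6/(1 + 4))))*(-4) = (35*(2*(6/5)))*(-4) = (35*(12/5))*(-4) = 84*(-4) = -336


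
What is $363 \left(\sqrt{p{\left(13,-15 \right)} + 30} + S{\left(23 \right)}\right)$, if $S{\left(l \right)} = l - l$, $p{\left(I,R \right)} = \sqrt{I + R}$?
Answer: $363 \sqrt{30 + i \sqrt{2}} \approx 1988.8 + 46.85 i$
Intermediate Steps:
$S{\left(l \right)} = 0$
$363 \left(\sqrt{p{\left(13,-15 \right)} + 30} + S{\left(23 \right)}\right) = 363 \left(\sqrt{\sqrt{13 - 15} + 30} + 0\right) = 363 \left(\sqrt{\sqrt{-2} + 30} + 0\right) = 363 \left(\sqrt{i \sqrt{2} + 30} + 0\right) = 363 \left(\sqrt{30 + i \sqrt{2}} + 0\right) = 363 \sqrt{30 + i \sqrt{2}}$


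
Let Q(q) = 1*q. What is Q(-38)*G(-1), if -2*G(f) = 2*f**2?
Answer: 38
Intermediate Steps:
Q(q) = q
G(f) = -f**2
Q(-38)*G(-1) = -(-38)*(-1)**2 = -(-38) = -38*(-1) = 38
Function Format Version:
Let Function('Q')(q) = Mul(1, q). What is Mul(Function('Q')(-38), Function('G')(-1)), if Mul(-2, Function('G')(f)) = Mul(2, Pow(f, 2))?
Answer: 38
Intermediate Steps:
Function('Q')(q) = q
Function('G')(f) = Mul(-1, Pow(f, 2)) (Function('G')(f) = Mul(Rational(-1, 2), Mul(2, Pow(f, 2))) = Mul(-1, Pow(f, 2)))
Mul(Function('Q')(-38), Function('G')(-1)) = Mul(-38, Mul(-1, Pow(-1, 2))) = Mul(-38, Mul(-1, 1)) = Mul(-38, -1) = 38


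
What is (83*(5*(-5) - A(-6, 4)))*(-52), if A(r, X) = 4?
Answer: 125164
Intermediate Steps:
(83*(5*(-5) - A(-6, 4)))*(-52) = (83*(5*(-5) - 1*4))*(-52) = (83*(-25 - 4))*(-52) = (83*(-29))*(-52) = -2407*(-52) = 125164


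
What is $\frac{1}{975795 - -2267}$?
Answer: $\frac{1}{978062} \approx 1.0224 \cdot 10^{-6}$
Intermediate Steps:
$\frac{1}{975795 - -2267} = \frac{1}{975795 + \left(2658 - 391\right)} = \frac{1}{975795 + 2267} = \frac{1}{978062}$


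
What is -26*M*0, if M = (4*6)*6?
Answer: 0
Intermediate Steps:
M = 144 (M = 24*6 = 144)
-26*M*0 = -26*144*0 = -3744*0 = 0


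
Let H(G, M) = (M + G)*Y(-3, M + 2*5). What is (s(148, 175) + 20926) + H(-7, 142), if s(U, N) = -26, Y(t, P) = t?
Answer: 20495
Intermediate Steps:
H(G, M) = -3*G - 3*M (H(G, M) = (M + G)*(-3) = (G + M)*(-3) = -3*G - 3*M)
(s(148, 175) + 20926) + H(-7, 142) = (-26 + 20926) + (-3*(-7) - 3*142) = 20900 + (21 - 426) = 20900 - 405 = 20495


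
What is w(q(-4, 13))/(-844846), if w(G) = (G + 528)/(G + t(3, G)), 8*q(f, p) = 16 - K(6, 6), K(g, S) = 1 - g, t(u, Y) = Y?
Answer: -1415/11827844 ≈ -0.00011963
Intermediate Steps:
q(f, p) = 21/8 (q(f, p) = (16 - (1 - 1*6))/8 = (16 - (1 - 6))/8 = (16 - 1*(-5))/8 = (16 + 5)/8 = (1/8)*21 = 21/8)
w(G) = (528 + G)/(2*G) (w(G) = (G + 528)/(G + G) = (528 + G)/((2*G)) = (528 + G)*(1/(2*G)) = (528 + G)/(2*G))
w(q(-4, 13))/(-844846) = ((528 + 21/8)/(2*(21/8)))/(-844846) = ((1/2)*(8/21)*(4245/8))*(-1/844846) = (1415/14)*(-1/844846) = -1415/11827844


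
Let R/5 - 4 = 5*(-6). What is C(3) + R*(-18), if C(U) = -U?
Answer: 2337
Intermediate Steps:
R = -130 (R = 20 + 5*(5*(-6)) = 20 + 5*(-30) = 20 - 150 = -130)
C(3) + R*(-18) = -1*3 - 130*(-18) = -3 + 2340 = 2337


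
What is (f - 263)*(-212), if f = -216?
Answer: 101548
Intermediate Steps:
(f - 263)*(-212) = (-216 - 263)*(-212) = -479*(-212) = 101548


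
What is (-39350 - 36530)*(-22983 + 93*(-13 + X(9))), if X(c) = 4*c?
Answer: 1581642720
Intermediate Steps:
(-39350 - 36530)*(-22983 + 93*(-13 + X(9))) = (-39350 - 36530)*(-22983 + 93*(-13 + 4*9)) = -75880*(-22983 + 93*(-13 + 36)) = -75880*(-22983 + 93*23) = -75880*(-22983 + 2139) = -75880*(-20844) = 1581642720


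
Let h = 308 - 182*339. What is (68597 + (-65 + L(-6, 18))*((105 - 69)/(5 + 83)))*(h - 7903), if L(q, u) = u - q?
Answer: -104546853145/22 ≈ -4.7521e+9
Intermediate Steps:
h = -61390 (h = 308 - 61698 = -61390)
(68597 + (-65 + L(-6, 18))*((105 - 69)/(5 + 83)))*(h - 7903) = (68597 + (-65 + (18 - 1*(-6)))*((105 - 69)/(5 + 83)))*(-61390 - 7903) = (68597 + (-65 + (18 + 6))*(36/88))*(-69293) = (68597 + (-65 + 24)*(36*(1/88)))*(-69293) = (68597 - 41*9/22)*(-69293) = (68597 - 369/22)*(-69293) = (1508765/22)*(-69293) = -104546853145/22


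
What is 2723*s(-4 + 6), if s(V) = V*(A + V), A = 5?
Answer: 38122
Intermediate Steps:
s(V) = V*(5 + V)
2723*s(-4 + 6) = 2723*((-4 + 6)*(5 + (-4 + 6))) = 2723*(2*(5 + 2)) = 2723*(2*7) = 2723*14 = 38122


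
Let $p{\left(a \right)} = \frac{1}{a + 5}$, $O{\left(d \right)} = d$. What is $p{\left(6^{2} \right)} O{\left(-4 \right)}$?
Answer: $- \frac{4}{41} \approx -0.097561$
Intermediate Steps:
$p{\left(a \right)} = \frac{1}{5 + a}$
$p{\left(6^{2} \right)} O{\left(-4 \right)} = \frac{1}{5 + 6^{2}} \left(-4\right) = \frac{1}{5 + 36} \left(-4\right) = \frac{1}{41} \left(-4\right) = - \frac{4}{41}$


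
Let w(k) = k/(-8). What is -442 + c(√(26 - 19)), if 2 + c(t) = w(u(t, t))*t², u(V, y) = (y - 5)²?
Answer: -472 + 35*√7/4 ≈ -448.85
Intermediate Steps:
u(V, y) = (-5 + y)²
w(k) = -k/8 (w(k) = k*(-⅛) = -k/8)
c(t) = -2 - t²*(-5 + t)²/8 (c(t) = -2 + (-(-5 + t)²/8)*t² = -2 - t²*(-5 + t)²/8)
-442 + c(√(26 - 19)) = -442 + (-2 - (√(26 - 19))²*(-5 + √(26 - 19))²/8) = -442 + (-2 - (√7)²*(-5 + √7)²/8) = -442 + (-2 - ⅛*7*(-5 + √7)²) = -442 + (-2 - 7*(-5 + √7)²/8) = -444 - 7*(-5 + √7)²/8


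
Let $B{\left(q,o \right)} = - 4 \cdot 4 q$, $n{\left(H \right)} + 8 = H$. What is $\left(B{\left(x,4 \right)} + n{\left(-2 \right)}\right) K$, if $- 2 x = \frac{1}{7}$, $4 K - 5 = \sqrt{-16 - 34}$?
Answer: $- \frac{155}{14} - \frac{155 i \sqrt{2}}{14} \approx -11.071 - 15.657 i$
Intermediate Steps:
$K = \frac{5}{4} + \frac{5 i \sqrt{2}}{4}$ ($K = \frac{5}{4} + \frac{\sqrt{-16 - 34}}{4} = \frac{5}{4} + \frac{\sqrt{-50}}{4} = \frac{5}{4} + \frac{5 i \sqrt{2}}{4} \approx 1.25 + 1.7678 i$)
$x = - \frac{1}{14}$ ($x = - \frac{1}{2 \cdot 7} = \left(- \frac{1}{2}\right) \frac{1}{7} = - \frac{1}{14} \approx -0.071429$)
$n{\left(H \right)} = -8 + H$
$B{\left(q,o \right)} = - 16 q$
$\left(B{\left(x,4 \right)} + n{\left(-2 \right)}\right) K = \left(\left(-16\right) \left(- \frac{1}{14}\right) - 10\right) \left(\frac{5}{4} + \frac{5 i \sqrt{2}}{4}\right) = \left(\frac{8}{7} - 10\right) \left(\frac{5}{4} + \frac{5 i \sqrt{2}}{4}\right) = - \frac{62 \left(\frac{5}{4} + \frac{5 i \sqrt{2}}{4}\right)}{7} = - \frac{155}{14} - \frac{155 i \sqrt{2}}{14}$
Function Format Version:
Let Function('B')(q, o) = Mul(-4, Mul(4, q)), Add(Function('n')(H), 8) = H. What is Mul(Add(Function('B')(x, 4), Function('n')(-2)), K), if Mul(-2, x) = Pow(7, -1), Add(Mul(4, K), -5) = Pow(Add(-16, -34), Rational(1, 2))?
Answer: Add(Rational(-155, 14), Mul(Rational(-155, 14), I, Pow(2, Rational(1, 2)))) ≈ Add(-11.071, Mul(-15.657, I))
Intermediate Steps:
K = Add(Rational(5, 4), Mul(Rational(5, 4), I, Pow(2, Rational(1, 2)))) (K = Add(Rational(5, 4), Mul(Rational(1, 4), Pow(Add(-16, -34), Rational(1, 2)))) = Add(Rational(5, 4), Mul(Rational(1, 4), Pow(-50, Rational(1, 2)))) = Add(Rational(5, 4), Mul(Rational(1, 4), Mul(5, I, Pow(2, Rational(1, 2))))) = Add(Rational(5, 4), Mul(Rational(5, 4), I, Pow(2, Rational(1, 2)))) ≈ Add(1.2500, Mul(1.7678, I)))
x = Rational(-1, 14) (x = Mul(Rational(-1, 2), Pow(7, -1)) = Mul(Rational(-1, 2), Rational(1, 7)) = Rational(-1, 14) ≈ -0.071429)
Function('n')(H) = Add(-8, H)
Function('B')(q, o) = Mul(-16, q)
Mul(Add(Function('B')(x, 4), Function('n')(-2)), K) = Mul(Add(Mul(-16, Rational(-1, 14)), Add(-8, -2)), Add(Rational(5, 4), Mul(Rational(5, 4), I, Pow(2, Rational(1, 2))))) = Mul(Add(Rational(8, 7), -10), Add(Rational(5, 4), Mul(Rational(5, 4), I, Pow(2, Rational(1, 2))))) = Mul(Rational(-62, 7), Add(Rational(5, 4), Mul(Rational(5, 4), I, Pow(2, Rational(1, 2))))) = Add(Rational(-155, 14), Mul(Rational(-155, 14), I, Pow(2, Rational(1, 2))))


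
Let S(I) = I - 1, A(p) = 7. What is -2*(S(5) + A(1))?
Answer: -22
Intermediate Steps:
S(I) = -1 + I
-2*(S(5) + A(1)) = -2*((-1 + 5) + 7) = -2*(4 + 7) = -2*11 = -22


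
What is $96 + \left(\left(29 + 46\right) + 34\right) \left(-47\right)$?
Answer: $-5027$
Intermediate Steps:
$96 + \left(\left(29 + 46\right) + 34\right) \left(-47\right) = 96 + \left(75 + 34\right) \left(-47\right) = 96 + 109 \left(-47\right) = 96 - 5123 = -5027$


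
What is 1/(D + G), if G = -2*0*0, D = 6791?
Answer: 1/6791 ≈ 0.00014725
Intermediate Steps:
G = 0 (G = 0*0 = 0)
1/(D + G) = 1/(6791 + 0) = 1/6791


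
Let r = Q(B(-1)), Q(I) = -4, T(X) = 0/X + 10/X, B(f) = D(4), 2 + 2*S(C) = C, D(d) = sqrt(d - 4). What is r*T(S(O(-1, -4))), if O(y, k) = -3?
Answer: 16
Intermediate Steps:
D(d) = sqrt(-4 + d)
S(C) = -1 + C/2
B(f) = 0 (B(f) = sqrt(-4 + 4) = sqrt(0) = 0)
T(X) = 10/X (T(X) = 0 + 10/X = 10/X)
r = -4
r*T(S(O(-1, -4))) = -40/(-1 + (1/2)*(-3)) = -40/(-1 - 3/2) = -40/(-5/2) = -40*(-2)/5 = -4*(-4) = 16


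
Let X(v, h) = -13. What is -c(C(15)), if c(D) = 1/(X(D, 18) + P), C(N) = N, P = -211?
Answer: 1/224 ≈ 0.0044643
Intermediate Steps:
c(D) = -1/224 (c(D) = 1/(-13 - 211) = 1/(-224) = -1/224)
-c(C(15)) = -1*(-1/224) = 1/224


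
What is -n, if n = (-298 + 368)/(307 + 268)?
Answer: -14/115 ≈ -0.12174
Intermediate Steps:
n = 14/115 (n = 70/575 = 70*(1/575) = 14/115 ≈ 0.12174)
-n = -1*14/115 = -14/115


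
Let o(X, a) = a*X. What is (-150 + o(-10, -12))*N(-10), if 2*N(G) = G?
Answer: 150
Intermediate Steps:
o(X, a) = X*a
N(G) = G/2
(-150 + o(-10, -12))*N(-10) = (-150 - 10*(-12))*((½)*(-10)) = (-150 + 120)*(-5) = -30*(-5) = 150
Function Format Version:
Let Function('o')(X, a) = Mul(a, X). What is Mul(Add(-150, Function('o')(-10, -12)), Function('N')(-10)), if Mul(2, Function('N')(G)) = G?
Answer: 150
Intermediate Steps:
Function('o')(X, a) = Mul(X, a)
Function('N')(G) = Mul(Rational(1, 2), G)
Mul(Add(-150, Function('o')(-10, -12)), Function('N')(-10)) = Mul(Add(-150, Mul(-10, -12)), Mul(Rational(1, 2), -10)) = Mul(Add(-150, 120), -5) = Mul(-30, -5) = 150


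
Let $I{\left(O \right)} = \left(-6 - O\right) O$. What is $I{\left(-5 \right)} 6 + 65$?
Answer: $95$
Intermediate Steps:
$I{\left(O \right)} = O \left(-6 - O\right)$
$I{\left(-5 \right)} 6 + 65 = \left(-1\right) \left(-5\right) \left(6 - 5\right) 6 + 65 = \left(-1\right) \left(-5\right) 1 \cdot 6 + 65 = 5 \cdot 6 + 65 = 30 + 65 = 95$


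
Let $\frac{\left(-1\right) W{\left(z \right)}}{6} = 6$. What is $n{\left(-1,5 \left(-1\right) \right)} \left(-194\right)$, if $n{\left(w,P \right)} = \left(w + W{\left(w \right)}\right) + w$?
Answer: $7372$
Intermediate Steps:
$W{\left(z \right)} = -36$ ($W{\left(z \right)} = \left(-6\right) 6 = -36$)
$n{\left(w,P \right)} = -36 + 2 w$ ($n{\left(w,P \right)} = \left(w - 36\right) + w = \left(-36 + w\right) + w = -36 + 2 w$)
$n{\left(-1,5 \left(-1\right) \right)} \left(-194\right) = \left(-36 + 2 \left(-1\right)\right) \left(-194\right) = \left(-36 - 2\right) \left(-194\right) = \left(-38\right) \left(-194\right) = 7372$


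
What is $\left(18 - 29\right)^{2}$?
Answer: $121$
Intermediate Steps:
$\left(18 - 29\right)^{2} = \left(-11\right)^{2} = 121$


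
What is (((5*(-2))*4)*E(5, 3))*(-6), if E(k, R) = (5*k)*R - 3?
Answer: 17280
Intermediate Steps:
E(k, R) = -3 + 5*R*k (E(k, R) = 5*R*k - 3 = -3 + 5*R*k)
(((5*(-2))*4)*E(5, 3))*(-6) = (((5*(-2))*4)*(-3 + 5*3*5))*(-6) = ((-10*4)*(-3 + 75))*(-6) = -40*72*(-6) = -2880*(-6) = 17280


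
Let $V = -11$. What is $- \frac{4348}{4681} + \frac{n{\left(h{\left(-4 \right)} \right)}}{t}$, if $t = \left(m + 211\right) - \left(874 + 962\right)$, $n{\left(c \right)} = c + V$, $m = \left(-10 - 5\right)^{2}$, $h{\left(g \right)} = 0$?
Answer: $- \frac{6035709}{6553400} \approx -0.921$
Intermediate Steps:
$m = 225$ ($m = \left(-15\right)^{2} = 225$)
$n{\left(c \right)} = -11 + c$ ($n{\left(c \right)} = c - 11 = -11 + c$)
$t = -1400$ ($t = \left(225 + 211\right) - \left(874 + 962\right) = 436 - 1836 = -1400$)
$- \frac{4348}{4681} + \frac{n{\left(h{\left(-4 \right)} \right)}}{t} = - \frac{4348}{4681} + \frac{-11 + 0}{-1400} = \left(-4348\right) \frac{1}{4681} - - \frac{11}{1400} = - \frac{4348}{4681} + \frac{11}{1400} = - \frac{6035709}{6553400}$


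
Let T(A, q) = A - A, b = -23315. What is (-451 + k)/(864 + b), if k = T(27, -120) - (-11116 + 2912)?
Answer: -7753/22451 ≈ -0.34533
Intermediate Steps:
T(A, q) = 0
k = 8204 (k = 0 - (-11116 + 2912) = 0 - 1*(-8204) = 0 + 8204 = 8204)
(-451 + k)/(864 + b) = (-451 + 8204)/(864 - 23315) = 7753/(-22451) = 7753*(-1/22451) = -7753/22451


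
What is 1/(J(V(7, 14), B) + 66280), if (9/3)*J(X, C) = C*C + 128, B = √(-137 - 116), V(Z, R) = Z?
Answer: 3/198715 ≈ 1.5097e-5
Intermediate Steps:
B = I*√253 (B = √(-253) = I*√253 ≈ 15.906*I)
J(X, C) = 128/3 + C²/3 (J(X, C) = (C*C + 128)/3 = (C² + 128)/3 = (128 + C²)/3 = 128/3 + C²/3)
1/(J(V(7, 14), B) + 66280) = 1/((128/3 + (I*√253)²/3) + 66280) = 1/((128/3 + (⅓)*(-253)) + 66280) = 1/((128/3 - 253/3) + 66280) = 1/(-125/3 + 66280) = 1/(198715/3) = 3/198715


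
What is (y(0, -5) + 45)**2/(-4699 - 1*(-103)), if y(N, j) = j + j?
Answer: -1225/4596 ≈ -0.26654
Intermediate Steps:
y(N, j) = 2*j
(y(0, -5) + 45)**2/(-4699 - 1*(-103)) = (2*(-5) + 45)**2/(-4699 - 1*(-103)) = (-10 + 45)**2/(-4699 + 103) = 35**2/(-4596) = 1225*(-1/4596) = -1225/4596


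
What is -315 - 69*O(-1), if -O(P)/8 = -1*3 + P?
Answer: -2523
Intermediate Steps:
O(P) = 24 - 8*P (O(P) = -8*(-1*3 + P) = -8*(-3 + P) = 24 - 8*P)
-315 - 69*O(-1) = -315 - 69*(24 - 8*(-1)) = -315 - 69*(24 + 8) = -315 - 69*32 = -315 - 2208 = -2523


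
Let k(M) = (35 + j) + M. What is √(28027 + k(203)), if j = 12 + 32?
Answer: √28309 ≈ 168.25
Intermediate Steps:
j = 44
k(M) = 79 + M (k(M) = (35 + 44) + M = 79 + M)
√(28027 + k(203)) = √(28027 + (79 + 203)) = √(28027 + 282) = √28309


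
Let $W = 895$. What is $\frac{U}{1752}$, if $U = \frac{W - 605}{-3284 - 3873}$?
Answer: $- \frac{145}{6269532} \approx -2.3128 \cdot 10^{-5}$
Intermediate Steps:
$U = - \frac{290}{7157}$ ($U = \frac{895 - 605}{-3284 - 3873} = \frac{290}{-7157} = 290 \left(- \frac{1}{7157}\right) = - \frac{290}{7157} \approx -0.04052$)
$\frac{U}{1752} = - \frac{290}{7157 \cdot 1752} = \left(- \frac{290}{7157}\right) \frac{1}{1752} = - \frac{145}{6269532}$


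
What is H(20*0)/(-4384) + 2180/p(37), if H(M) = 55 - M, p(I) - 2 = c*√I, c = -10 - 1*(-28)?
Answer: -1235835/3283616 + 4905*√37/1498 ≈ 19.541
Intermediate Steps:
c = 18 (c = -10 + 28 = 18)
p(I) = 2 + 18*√I
H(20*0)/(-4384) + 2180/p(37) = (55 - 20*0)/(-4384) + 2180/(2 + 18*√37) = (55 - 1*0)*(-1/4384) + 2180/(2 + 18*√37) = (55 + 0)*(-1/4384) + 2180/(2 + 18*√37) = 55*(-1/4384) + 2180/(2 + 18*√37) = -55/4384 + 2180/(2 + 18*√37)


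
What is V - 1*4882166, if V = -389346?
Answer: -5271512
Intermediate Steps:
V - 1*4882166 = -389346 - 1*4882166 = -389346 - 4882166 = -5271512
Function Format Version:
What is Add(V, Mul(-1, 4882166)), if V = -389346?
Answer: -5271512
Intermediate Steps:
Add(V, Mul(-1, 4882166)) = Add(-389346, Mul(-1, 4882166)) = Add(-389346, -4882166) = -5271512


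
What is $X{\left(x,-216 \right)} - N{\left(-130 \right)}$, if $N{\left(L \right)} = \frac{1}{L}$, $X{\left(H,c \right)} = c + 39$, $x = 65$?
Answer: $- \frac{23009}{130} \approx -176.99$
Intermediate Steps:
$X{\left(H,c \right)} = 39 + c$
$X{\left(x,-216 \right)} - N{\left(-130 \right)} = \left(39 - 216\right) - \frac{1}{-130} = -177 - - \frac{1}{130} = -177 + \frac{1}{130} = - \frac{23009}{130}$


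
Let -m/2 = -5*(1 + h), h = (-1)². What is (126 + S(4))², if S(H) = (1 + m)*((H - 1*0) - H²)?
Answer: 15876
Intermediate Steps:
h = 1
m = 20 (m = -(-10)*(1 + 1) = -(-10)*2 = -2*(-10) = 20)
S(H) = -21*H² + 21*H (S(H) = (1 + 20)*((H - 1*0) - H²) = 21*((H + 0) - H²) = 21*(H - H²) = -21*H² + 21*H)
(126 + S(4))² = (126 + 21*4*(1 - 1*4))² = (126 + 21*4*(1 - 4))² = (126 + 21*4*(-3))² = (126 - 252)² = (-126)² = 15876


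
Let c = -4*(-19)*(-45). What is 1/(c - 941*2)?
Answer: -1/5302 ≈ -0.00018861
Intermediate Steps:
c = -3420 (c = 76*(-45) = -3420)
1/(c - 941*2) = 1/(-3420 - 941*2) = 1/(-3420 - 1882) = 1/(-5302) = -1/5302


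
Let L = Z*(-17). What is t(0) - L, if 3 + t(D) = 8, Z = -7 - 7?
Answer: -233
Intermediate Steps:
Z = -14
t(D) = 5 (t(D) = -3 + 8 = 5)
L = 238 (L = -14*(-17) = 238)
t(0) - L = 5 - 1*238 = 5 - 238 = -233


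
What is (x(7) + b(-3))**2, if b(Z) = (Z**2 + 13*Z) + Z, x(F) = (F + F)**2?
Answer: 26569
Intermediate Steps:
x(F) = 4*F**2 (x(F) = (2*F)**2 = 4*F**2)
b(Z) = Z**2 + 14*Z
(x(7) + b(-3))**2 = (4*7**2 - 3*(14 - 3))**2 = (4*49 - 3*11)**2 = (196 - 33)**2 = 163**2 = 26569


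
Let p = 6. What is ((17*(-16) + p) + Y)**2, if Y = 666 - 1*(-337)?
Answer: 543169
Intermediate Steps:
Y = 1003 (Y = 666 + 337 = 1003)
((17*(-16) + p) + Y)**2 = ((17*(-16) + 6) + 1003)**2 = ((-272 + 6) + 1003)**2 = (-266 + 1003)**2 = 737**2 = 543169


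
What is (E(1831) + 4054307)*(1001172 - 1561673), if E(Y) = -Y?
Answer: -2271416850476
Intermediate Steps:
(E(1831) + 4054307)*(1001172 - 1561673) = (-1*1831 + 4054307)*(1001172 - 1561673) = (-1831 + 4054307)*(-560501) = 4052476*(-560501) = -2271416850476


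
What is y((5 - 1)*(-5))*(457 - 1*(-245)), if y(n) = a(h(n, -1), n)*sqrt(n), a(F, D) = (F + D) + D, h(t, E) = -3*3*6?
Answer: -131976*I*sqrt(5) ≈ -2.9511e+5*I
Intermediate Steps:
h(t, E) = -54 (h(t, E) = -9*6 = -54)
a(F, D) = F + 2*D (a(F, D) = (D + F) + D = F + 2*D)
y(n) = sqrt(n)*(-54 + 2*n) (y(n) = (-54 + 2*n)*sqrt(n) = sqrt(n)*(-54 + 2*n))
y((5 - 1)*(-5))*(457 - 1*(-245)) = (2*sqrt((5 - 1)*(-5))*(-27 + (5 - 1)*(-5)))*(457 - 1*(-245)) = (2*sqrt(4*(-5))*(-27 + 4*(-5)))*(457 + 245) = (2*sqrt(-20)*(-27 - 20))*702 = (2*(2*I*sqrt(5))*(-47))*702 = -188*I*sqrt(5)*702 = -131976*I*sqrt(5)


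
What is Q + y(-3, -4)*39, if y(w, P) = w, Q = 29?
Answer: -88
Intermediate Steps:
Q + y(-3, -4)*39 = 29 - 3*39 = 29 - 117 = -88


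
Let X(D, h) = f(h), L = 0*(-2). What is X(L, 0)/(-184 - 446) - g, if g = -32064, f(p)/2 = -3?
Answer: 3366721/105 ≈ 32064.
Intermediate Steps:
f(p) = -6 (f(p) = 2*(-3) = -6)
L = 0
X(D, h) = -6
X(L, 0)/(-184 - 446) - g = -6/(-184 - 446) - 1*(-32064) = -6/(-630) + 32064 = -1/630*(-6) + 32064 = 1/105 + 32064 = 3366721/105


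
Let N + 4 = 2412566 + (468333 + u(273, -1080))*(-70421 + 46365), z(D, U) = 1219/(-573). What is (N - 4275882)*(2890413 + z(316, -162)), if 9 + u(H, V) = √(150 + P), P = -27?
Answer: -18661899965986269520/573 - 39841677824080*√123/573 ≈ -3.2570e+16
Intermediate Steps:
u(H, V) = -9 + √123 (u(H, V) = -9 + √(150 - 27) = -9 + √123)
z(D, U) = -1219/573 (z(D, U) = 1219*(-1/573) = -1219/573)
N = -11263589582 - 24056*√123 (N = -4 + (2412566 + (468333 + (-9 + √123))*(-70421 + 46365)) = -4 + (2412566 + (468324 + √123)*(-24056)) = -4 + (2412566 + (-11266002144 - 24056*√123)) = -4 + (-11263589578 - 24056*√123) = -11263589582 - 24056*√123 ≈ -1.1264e+10)
(N - 4275882)*(2890413 + z(316, -162)) = ((-11263589582 - 24056*√123) - 4275882)*(2890413 - 1219/573) = (-11267865464 - 24056*√123)*(1656205430/573) = -18661899965986269520/573 - 39841677824080*√123/573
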